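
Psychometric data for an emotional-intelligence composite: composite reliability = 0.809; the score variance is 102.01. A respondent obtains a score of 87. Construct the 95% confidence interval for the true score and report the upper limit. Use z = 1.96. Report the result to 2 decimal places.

SD = √102.01 ≈ 10.100
The standard error of measurement is 10.100·√(1 − 0.809) ≈ 10.100·0.437 ≈ 4.414.
Margin = 1.96 · 4.414 ≈ 8.652
Upper bound: 87 + 8.652 = 95.652

95.65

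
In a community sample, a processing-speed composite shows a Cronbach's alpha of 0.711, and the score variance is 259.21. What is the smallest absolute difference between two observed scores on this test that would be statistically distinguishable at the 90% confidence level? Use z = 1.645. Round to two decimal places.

SD = √259.21 = 16.100
SEM = 16.100 · √(1 − 0.711) = 16.100 · √0.289 ≃ 16.100 · 0.538 ≃ 8.655
Standard error of the difference = 8.655·√2 ≃ 12.240
Minimum reliable difference = 1.645 · SE_diff ≃ 1.645 · 12.240 ≃ 20.135

20.14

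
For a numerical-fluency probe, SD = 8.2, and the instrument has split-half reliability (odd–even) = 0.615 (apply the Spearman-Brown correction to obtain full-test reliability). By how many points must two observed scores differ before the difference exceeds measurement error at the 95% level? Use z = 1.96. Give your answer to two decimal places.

11.10

Spearman-Brown: r = 2(0.615) / (1 + 0.615) = 1.23000 / 1.61500 ≈ 0.76161
SEM = 8.20000*√(1 − 0.76161) ≈ 4.00367
Standard error of the difference = 4.00367·√2 ≈ 5.66204
Minimum reliable difference = 1.96 * SE_diff ≈ 1.96 * 5.66204 ≈ 11.09760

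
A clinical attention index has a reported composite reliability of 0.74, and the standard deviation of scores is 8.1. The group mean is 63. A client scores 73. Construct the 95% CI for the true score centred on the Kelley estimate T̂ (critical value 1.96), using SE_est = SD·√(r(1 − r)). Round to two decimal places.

[63.44, 77.36]

T̂ = 0.740(73) + 0.260(63) ≈ 70.400
SE_est = SD × √(r(1 − r)) = 8.100 × √0.192 ≈ 8.100 × 0.439 ≈ 3.553
CI = 70.400 ± 1.96 × 3.553 → [63.436, 77.364]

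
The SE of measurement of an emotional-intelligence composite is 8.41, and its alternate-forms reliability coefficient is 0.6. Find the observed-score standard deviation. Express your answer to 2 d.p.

SD = SEM / √(1 − r) = 8.41 / √0.400 ≈ 8.41 / 0.632 ≈ 13.297

13.30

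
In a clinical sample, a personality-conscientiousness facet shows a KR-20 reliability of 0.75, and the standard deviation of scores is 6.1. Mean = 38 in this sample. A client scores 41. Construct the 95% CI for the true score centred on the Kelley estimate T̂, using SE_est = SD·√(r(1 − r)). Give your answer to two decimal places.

Estimated true score = 0.75000×41 + (1 − 0.75000)×38 ≈ 40.25000
SE_est = 6.10000×√(0.75000×0.25000) ≈ 2.64138
CI = 40.25000 ± 1.96 × 2.64138 → [35.07290, 45.42710]

[35.07, 45.43]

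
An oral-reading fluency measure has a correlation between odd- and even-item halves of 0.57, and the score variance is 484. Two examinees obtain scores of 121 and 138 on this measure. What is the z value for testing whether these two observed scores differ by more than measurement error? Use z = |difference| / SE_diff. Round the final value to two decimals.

1.04

SD = √484 ≈ 22.0000
Spearman-Brown: r = 2(0.57) / (1 + 0.57) = 1.1400 / 1.5700 ≈ 0.7261
SEM = 22.0000·√(1 − 0.7261) ≈ 11.5135
SE_diff = √2 · SEM ≈ 16.2825
z = |121 − 138| / 16.2825 = 17 / 16.2825 ≈ 1.0441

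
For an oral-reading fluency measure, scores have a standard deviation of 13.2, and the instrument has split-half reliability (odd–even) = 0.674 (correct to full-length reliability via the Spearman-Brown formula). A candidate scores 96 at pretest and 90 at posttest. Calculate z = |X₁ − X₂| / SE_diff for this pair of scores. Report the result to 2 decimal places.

Full-length reliability (Spearman-Brown) = 2(0.674)/(1+0.674) ≃ 0.8053
SEM = 13.2000×√(1 − 0.8053) ≃ 5.8251
SE_diff = √2 × SEM ≃ 8.2380
z = 6 / 8.2380 ≃ 0.7283

0.73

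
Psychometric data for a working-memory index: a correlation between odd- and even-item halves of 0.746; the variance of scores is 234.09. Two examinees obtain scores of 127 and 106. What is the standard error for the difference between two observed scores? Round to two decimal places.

8.25

SD = √234.09 ≈ 15.300
Spearman-Brown: r = 2(0.746) / (1 + 0.746) = 1.492 / 1.746 ≈ 0.855
SEM = 15.300×√(1 − 0.855) ≈ 5.836
SE_diff = √2 × SEM ≈ 8.253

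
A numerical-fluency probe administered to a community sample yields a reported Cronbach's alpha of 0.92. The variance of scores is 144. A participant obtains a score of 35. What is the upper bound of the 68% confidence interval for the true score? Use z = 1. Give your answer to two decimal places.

38.39

SD = √144 ≈ 12.0000
SEM = 12.0000 × √(1 − 0.9200) = 12.0000 × √0.0800 ≈ 12.0000 × 0.2828 ≈ 3.3941
Half-width = 1×3.3941 ≈ 3.3941
Upper limit = 35 + 3.3941 ≈ 38.3941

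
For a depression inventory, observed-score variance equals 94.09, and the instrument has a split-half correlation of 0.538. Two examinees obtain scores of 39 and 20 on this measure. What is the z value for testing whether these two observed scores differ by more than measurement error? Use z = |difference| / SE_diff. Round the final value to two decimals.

SD = √94.09 = 9.7000
Spearman-Brown: r = 2(0.538) / (1 + 0.538) = 1.0760 / 1.5380 ≈ 0.6996
The standard error of measurement is 9.7000×√(1 − 0.6996) ≈ 9.7000×0.5481 ≈ 5.3164.
SE_diff = √2 × SEM ≈ 7.5185
z = 19 / 7.5185 ≈ 2.5271

2.53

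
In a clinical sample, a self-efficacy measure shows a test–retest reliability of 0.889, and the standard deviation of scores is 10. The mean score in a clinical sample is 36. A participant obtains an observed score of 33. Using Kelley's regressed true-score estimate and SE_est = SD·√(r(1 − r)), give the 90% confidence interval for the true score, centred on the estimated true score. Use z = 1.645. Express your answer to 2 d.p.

[28.17, 38.50]

Estimated true score = 0.88900×33 + (1 − 0.88900)×36 ≈ 33.33300
SE_est = 10.00000×√(0.88900×0.11100) ≈ 3.14132
CI = 33.33300 ± 1.645 × 3.14132 → [28.16553, 38.50047]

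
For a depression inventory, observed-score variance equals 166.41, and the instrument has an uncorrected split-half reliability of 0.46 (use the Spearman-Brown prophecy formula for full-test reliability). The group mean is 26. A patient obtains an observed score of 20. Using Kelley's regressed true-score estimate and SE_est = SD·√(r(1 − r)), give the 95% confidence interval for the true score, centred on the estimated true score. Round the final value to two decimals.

[10.01, 34.43]

SD = √166.41 = 12.900
Full-length reliability (Spearman-Brown) = 2(0.46)/(1+0.46) ≃ 0.630
T̂ = r·X + (1 − r)·M = 0.630·20 + 0.370·26 ≃ 12.603 + 9.616 ≃ 22.219
SE_est = 12.900·√[r(1 − r)] ≃ 6.228
CI = 22.219 ± 1.96 · 6.228 → [10.013, 34.425]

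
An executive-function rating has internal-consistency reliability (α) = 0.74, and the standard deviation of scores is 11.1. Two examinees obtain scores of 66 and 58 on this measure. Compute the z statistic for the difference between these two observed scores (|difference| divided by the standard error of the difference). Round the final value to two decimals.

1.00

SEM = 11.10000·√(1 − 0.74000) ≈ 5.65991
SE_diff = √2 · SEM ≈ 8.00432
z = |66 − 58| / 8.00432 = 8 / 8.00432 ≈ 0.99946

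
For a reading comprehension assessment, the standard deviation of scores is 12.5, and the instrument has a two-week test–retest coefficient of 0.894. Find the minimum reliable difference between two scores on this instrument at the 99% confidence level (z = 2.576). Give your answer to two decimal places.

14.83

The standard error of measurement is 12.500*√(1 − 0.894) ≈ 12.500*0.326 ≈ 4.070.
SE_diff = √2 * SEM ≈ 5.755
Minimum reliable difference = 2.576 * SE_diff ≈ 2.576 * 5.755 ≈ 14.826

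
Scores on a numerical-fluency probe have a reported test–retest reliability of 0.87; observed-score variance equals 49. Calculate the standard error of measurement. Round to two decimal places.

SD = √49 ≈ 7.0000
SEM = 7.0000×√(1 − 0.8700) ≈ 2.5239

2.52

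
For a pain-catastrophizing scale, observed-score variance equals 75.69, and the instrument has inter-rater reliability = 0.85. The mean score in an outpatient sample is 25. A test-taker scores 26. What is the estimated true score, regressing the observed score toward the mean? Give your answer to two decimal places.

25.85

T̂ = r·X + (1 − r)·M = 0.8500*26 + 0.1500*25 = 22.1000 + 3.7500 ≈ 25.8500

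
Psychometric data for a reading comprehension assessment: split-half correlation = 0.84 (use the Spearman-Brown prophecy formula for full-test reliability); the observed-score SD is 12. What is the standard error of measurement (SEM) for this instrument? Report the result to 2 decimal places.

3.54

r_full = 2·0.84 / (1 + 0.84) ≈ 0.913
SEM = 12.000 × √(1 − 0.913) = 12.000 × √0.087 ≈ 12.000 × 0.295 ≈ 3.539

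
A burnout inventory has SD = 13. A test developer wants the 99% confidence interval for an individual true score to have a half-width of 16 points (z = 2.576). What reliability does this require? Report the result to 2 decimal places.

0.77

Required SEM = 16 / 2.576 ≈ 6.211
r = 1 − (SEM / SD)² = 1 − (6.211 / 13)² ≈ 1 − 0.228 ≈ 0.772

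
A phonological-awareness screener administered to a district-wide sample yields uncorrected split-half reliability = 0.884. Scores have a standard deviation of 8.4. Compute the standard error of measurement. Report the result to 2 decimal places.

Spearman-Brown: r = 2(0.884) / (1 + 0.884) = 1.76800 / 1.88400 ≈ 0.93843
SEM = 8.40000 × √(1 − 0.93843) = 8.40000 × √0.06157 ≈ 8.40000 × 0.24814 ≈ 2.08434

2.08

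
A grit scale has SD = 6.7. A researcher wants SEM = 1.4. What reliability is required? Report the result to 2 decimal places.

r = 1 − (1.40000/6.7)² ≈ 1 − 0.04366 ≈ 0.95634

0.96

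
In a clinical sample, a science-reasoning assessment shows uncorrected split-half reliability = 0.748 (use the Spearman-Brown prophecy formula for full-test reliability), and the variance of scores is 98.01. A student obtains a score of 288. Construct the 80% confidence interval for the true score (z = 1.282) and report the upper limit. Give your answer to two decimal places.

SD = √98.01 ≈ 9.900
r_full = 2·0.748 / (1 + 0.748) ≈ 0.856
SEM = 9.900*√(1 − 0.856) ≈ 3.759
1.282 * SEM ≈ 4.819
Upper bound: 288 + 4.819 = 292.819

292.82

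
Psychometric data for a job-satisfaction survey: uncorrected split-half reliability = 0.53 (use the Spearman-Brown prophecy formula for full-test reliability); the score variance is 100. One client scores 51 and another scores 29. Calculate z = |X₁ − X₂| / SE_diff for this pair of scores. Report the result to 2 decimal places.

2.81

SD = √100 ≃ 10.000
Spearman-Brown: r = 2(0.53) / (1 + 0.53) = 1.060 / 1.530 ≃ 0.693
The standard error of measurement is 10.000*√(1 − 0.693) ≃ 10.000*0.554 ≃ 5.542.
SE_diff = SEM * √2 ≃ 5.542 * 1.414 ≃ 7.838
z = 22 / 7.838 ≃ 2.807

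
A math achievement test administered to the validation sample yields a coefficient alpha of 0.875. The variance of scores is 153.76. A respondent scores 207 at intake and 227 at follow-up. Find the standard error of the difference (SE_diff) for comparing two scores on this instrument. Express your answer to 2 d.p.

6.20

SD = √153.76 = 12.40000
SEM = 12.40000 * √(1 − 0.87500) = 12.40000 * √0.12500 ≈ 12.40000 * 0.35355 ≈ 4.38406
SE_diff = √2 * SEM ≈ 6.20000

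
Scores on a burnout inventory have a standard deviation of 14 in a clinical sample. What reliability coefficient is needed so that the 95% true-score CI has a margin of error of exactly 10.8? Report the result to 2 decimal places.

0.85

Required SEM = 10.8 / 1.96 ≃ 5.51020
r = 1 − (5.51020/14)² ≃ 1 − 0.15491 ≃ 0.84509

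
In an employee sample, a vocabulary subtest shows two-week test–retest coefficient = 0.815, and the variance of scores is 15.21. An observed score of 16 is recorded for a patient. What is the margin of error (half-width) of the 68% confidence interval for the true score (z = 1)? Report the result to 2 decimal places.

1.68

SD = √15.21 ≈ 3.900
SEM = 3.900 × √(1 − 0.815) = 3.900 × √0.185 ≈ 3.900 × 0.430 ≈ 1.677
Half-width = 1×1.677 ≈ 1.677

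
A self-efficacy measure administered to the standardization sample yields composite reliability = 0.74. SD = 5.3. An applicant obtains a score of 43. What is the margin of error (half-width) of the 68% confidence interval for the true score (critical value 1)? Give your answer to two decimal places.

SEM = 5.300 * √(1 − 0.740) = 5.300 * √0.260 ≈ 5.300 * 0.510 ≈ 2.702
Half-width = 1*2.702 ≈ 2.702

2.70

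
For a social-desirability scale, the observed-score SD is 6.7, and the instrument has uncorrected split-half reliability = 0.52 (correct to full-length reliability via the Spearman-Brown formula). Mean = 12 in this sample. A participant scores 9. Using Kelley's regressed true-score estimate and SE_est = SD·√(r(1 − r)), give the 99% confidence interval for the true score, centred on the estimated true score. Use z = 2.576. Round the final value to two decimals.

[1.92, 17.97]

r_full = 2·0.52 / (1 + 0.52) ≈ 0.6842
T̂ = r·X + (1 − r)·M = 0.6842*9 + 0.3158*12 ≈ 6.1579 + 3.7895 ≈ 9.9474
SE_est = 6.7000·√[r(1 − r)] ≈ 3.1144
CI = 9.9474 ± 2.576 * 3.1144 → [1.9248, 17.9700]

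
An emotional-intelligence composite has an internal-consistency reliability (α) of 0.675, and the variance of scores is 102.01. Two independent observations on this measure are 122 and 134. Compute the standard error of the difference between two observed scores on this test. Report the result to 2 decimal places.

8.14

SD = √102.01 ≃ 10.100
SEM = 10.100·√(1 − 0.675) ≃ 5.758
Standard error of the difference = 5.758·√2 ≃ 8.143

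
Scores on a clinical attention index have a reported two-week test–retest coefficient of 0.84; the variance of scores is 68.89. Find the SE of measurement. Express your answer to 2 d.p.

3.32

SD = √68.89 ≃ 8.300
SEM = 8.300 × √(1 − 0.840) = 8.300 × √0.160 ≃ 8.300 × 0.400 ≃ 3.320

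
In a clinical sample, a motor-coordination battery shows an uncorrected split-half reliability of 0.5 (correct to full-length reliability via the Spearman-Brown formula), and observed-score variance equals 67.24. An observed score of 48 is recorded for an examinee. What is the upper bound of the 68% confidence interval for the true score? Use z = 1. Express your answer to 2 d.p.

52.73

σ = 67.24^(1/2) = 8.2000
Full-length reliability (Spearman-Brown) = 2(0.5)/(1+0.5) ≈ 0.6667
SEM = 8.2000 * √(1 − 0.6667) = 8.2000 * √0.3333 ≈ 8.2000 * 0.5774 ≈ 4.7343
1 * SEM ≈ 4.7343
Upper limit = 48 + 4.7343 ≈ 52.7343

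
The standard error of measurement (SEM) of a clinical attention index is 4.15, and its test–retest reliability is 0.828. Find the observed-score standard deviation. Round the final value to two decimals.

σ = SEM·(1 − r)^(−1/2) ≈ 4.15×2.41121 ≈ 10.00654

10.01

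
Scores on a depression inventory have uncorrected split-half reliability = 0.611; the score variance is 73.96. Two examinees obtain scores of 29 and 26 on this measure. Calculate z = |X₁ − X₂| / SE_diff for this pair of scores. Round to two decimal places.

0.50

SD = √73.96 ≃ 8.6000
Spearman-Brown: r = 2(0.611) / (1 + 0.611) = 1.2220 / 1.6110 ≃ 0.7585
SEM = 8.6000*√(1 − 0.7585) ≃ 4.2260
SE_diff = √2 * SEM ≃ 5.9764
z = |29 − 26| / 5.9764 = 3 / 5.9764 ≃ 0.5020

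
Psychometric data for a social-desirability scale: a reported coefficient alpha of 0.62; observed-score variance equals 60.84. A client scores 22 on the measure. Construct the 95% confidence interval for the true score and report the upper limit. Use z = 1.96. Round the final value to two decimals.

31.42

σ = 60.84^(1/2) = 7.8000
SEM = 7.8000 × √(1 − 0.6200) = 7.8000 × √0.3800 ≈ 7.8000 × 0.6164 ≈ 4.8082
Margin = 1.96 × 4.8082 ≈ 9.4242
Upper bound: 22 + 9.4242 = 31.4242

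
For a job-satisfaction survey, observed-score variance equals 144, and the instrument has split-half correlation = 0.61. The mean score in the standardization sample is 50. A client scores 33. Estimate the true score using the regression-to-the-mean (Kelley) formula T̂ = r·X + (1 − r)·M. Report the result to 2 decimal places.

Full-length reliability (Spearman-Brown) = 2(0.61)/(1+0.61) ≃ 0.758
T̂ = 0.758(33) + 0.242(50) ≃ 37.118

37.12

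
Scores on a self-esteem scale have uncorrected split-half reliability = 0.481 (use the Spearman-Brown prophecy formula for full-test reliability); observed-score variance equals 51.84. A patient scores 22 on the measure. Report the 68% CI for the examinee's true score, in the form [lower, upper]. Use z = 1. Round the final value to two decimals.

σ = 51.84^(1/2) = 7.20000
Spearman-Brown: r = 2(0.481) / (1 + 0.481) = 0.96200 / 1.48100 ≈ 0.64956
SEM = 7.20000*√(1 − 0.64956) ≈ 4.26225
Half-width = 1*4.26225 ≈ 4.26225
CI = 22 ± 4.26225 → [17.73775, 26.26225]

[17.74, 26.26]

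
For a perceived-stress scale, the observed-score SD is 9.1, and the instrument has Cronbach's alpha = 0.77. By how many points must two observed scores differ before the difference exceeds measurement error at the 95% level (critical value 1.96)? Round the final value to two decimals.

SEM = 9.1000 · √(1 − 0.7700) = 9.1000 · √0.2300 ≈ 9.1000 · 0.4796 ≈ 4.3642
Standard error of the difference = 4.3642·√2 ≈ 6.1719
Minimum reliable difference = 1.96 · SE_diff ≈ 1.96 · 6.1719 ≈ 12.0970

12.10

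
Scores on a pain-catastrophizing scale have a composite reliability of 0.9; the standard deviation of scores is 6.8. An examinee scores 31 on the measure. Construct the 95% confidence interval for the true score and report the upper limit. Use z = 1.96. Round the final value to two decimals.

35.21

SEM = 6.80000 × √(1 − 0.90000) = 6.80000 × √0.10000 ≈ 6.80000 × 0.31623 ≈ 2.15035
Margin = 1.96 × 2.15035 ≈ 4.21468
Upper bound: 31 + 4.21468 = 35.21468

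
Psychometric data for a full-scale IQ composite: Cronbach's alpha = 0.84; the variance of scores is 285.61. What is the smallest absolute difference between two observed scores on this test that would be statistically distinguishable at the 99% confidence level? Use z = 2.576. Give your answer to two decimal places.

24.63

SD = √285.61 = 16.900
The standard error of measurement is 16.900·√(1 − 0.840) ≃ 16.900·0.400 ≃ 6.760.
Standard error of the difference = 6.760·√2 ≃ 9.560
Minimum reliable difference = 2.576 · SE_diff ≃ 2.576 · 9.560 ≃ 24.627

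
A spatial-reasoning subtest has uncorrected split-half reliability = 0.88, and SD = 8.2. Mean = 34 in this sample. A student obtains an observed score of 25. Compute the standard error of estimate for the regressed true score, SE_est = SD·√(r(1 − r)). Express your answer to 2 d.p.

2.00

r_full = 2·0.88 / (1 + 0.88) ≈ 0.93617
SE_est = SD × √(r(1 − r)) = 8.20000 × √0.05976 ≈ 8.20000 × 0.24445 ≈ 2.00449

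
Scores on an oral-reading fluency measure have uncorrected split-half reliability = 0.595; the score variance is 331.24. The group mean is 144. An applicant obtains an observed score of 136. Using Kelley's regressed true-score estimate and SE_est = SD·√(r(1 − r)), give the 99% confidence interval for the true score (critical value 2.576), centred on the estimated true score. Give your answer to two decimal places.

[117.63, 158.44]

SD = √331.24 ≈ 18.200
Full-length reliability (Spearman-Brown) = 2(0.595)/(1+0.595) ≈ 0.746
T̂ = 0.746(136) + 0.254(144) ≈ 138.031
SE_est = 18.200·√[r(1 − r)] ≈ 7.922
99% CI: 138.031 ± 20.406 ≈ (117.625, 158.437)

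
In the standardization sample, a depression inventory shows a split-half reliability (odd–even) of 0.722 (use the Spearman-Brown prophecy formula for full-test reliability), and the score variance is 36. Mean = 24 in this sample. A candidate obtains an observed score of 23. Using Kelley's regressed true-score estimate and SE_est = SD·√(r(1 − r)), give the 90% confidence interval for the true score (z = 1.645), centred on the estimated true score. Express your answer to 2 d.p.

σ = 36^(1/2) = 6.00000
r_full = 2·0.722 / (1 + 0.722) ≃ 0.83856
T̂ = r·X + (1 − r)·M = 0.83856*23 + 0.16144*24 = 19.28688 + 3.87456 ≃ 23.16144
SE_est = SD * √(r(1 − r)) = 6.00000 * √0.13538 ≃ 6.00000 * 0.36794 ≃ 2.20762
90% CI: 23.16144 ± 3.63153 ≃ (19.52991, 26.79297)

[19.53, 26.79]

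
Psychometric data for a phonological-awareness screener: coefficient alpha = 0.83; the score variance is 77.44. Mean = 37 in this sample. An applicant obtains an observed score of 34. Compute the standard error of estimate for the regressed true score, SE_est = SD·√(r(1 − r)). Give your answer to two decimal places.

σ = 77.44^(1/2) = 8.8000
SE_est = SD × √(r(1 − r)) = 8.8000 × √0.1411 ≈ 8.8000 × 0.3756 ≈ 3.3056

3.31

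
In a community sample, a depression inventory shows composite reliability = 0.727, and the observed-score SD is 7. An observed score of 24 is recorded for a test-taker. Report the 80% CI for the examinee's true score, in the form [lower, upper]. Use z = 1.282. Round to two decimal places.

SEM = 7.0000 × √(1 − 0.7270) = 7.0000 × √0.2730 ≈ 7.0000 × 0.5225 ≈ 3.6575
1.282 × SEM ≈ 4.6889
Interval: (19.3111, 28.6889)

[19.31, 28.69]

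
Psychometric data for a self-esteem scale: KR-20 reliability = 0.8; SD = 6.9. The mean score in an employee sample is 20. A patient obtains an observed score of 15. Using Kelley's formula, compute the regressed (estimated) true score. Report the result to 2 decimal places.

Estimated true score = 0.800*15 + (1 − 0.800)*20 ≃ 16.000

16.00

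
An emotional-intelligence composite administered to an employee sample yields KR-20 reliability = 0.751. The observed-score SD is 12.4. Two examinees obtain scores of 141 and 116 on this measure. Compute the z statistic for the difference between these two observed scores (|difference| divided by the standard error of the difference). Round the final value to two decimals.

2.86

SEM = 12.4000*√(1 − 0.7510) ≈ 6.1876
Standard error of the difference = 6.1876·√2 ≈ 8.7506
z = |141 − 116| / 8.7506 = 25 / 8.7506 ≈ 2.8570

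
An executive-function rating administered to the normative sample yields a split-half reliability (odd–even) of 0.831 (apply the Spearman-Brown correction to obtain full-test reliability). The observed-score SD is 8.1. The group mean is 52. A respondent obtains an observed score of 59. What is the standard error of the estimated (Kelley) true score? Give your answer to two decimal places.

Spearman-Brown: r = 2(0.831) / (1 + 0.831) = 1.6620 / 1.8310 ≈ 0.9077
SE_est = 8.1000·√[r(1 − r)] ≈ 2.3445

2.34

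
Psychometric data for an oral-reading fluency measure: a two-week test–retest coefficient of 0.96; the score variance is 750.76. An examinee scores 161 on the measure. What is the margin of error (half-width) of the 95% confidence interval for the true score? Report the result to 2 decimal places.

10.74

σ = 750.76^(1/2) = 27.4000
The standard error of measurement is 27.4000*√(1 − 0.9600) ≈ 27.4000*0.2000 ≈ 5.4800.
1.96 * SEM ≈ 10.7408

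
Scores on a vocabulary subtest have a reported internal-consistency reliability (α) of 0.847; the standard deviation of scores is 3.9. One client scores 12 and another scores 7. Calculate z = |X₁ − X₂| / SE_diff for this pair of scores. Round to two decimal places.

The standard error of measurement is 3.900×√(1 − 0.847) ≈ 3.900×0.391 ≈ 1.525.
Standard error of the difference = 1.525·√2 ≈ 2.157
z = 5 / 2.157 ≈ 2.318

2.32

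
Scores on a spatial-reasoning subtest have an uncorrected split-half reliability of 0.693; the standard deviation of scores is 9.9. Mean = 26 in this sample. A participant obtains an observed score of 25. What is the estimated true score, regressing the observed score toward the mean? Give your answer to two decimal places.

25.18

Full-length reliability (Spearman-Brown) = 2(0.693)/(1+0.693) ≈ 0.819
Estimated true score = 0.819·25 + (1 − 0.819)·26 ≈ 25.181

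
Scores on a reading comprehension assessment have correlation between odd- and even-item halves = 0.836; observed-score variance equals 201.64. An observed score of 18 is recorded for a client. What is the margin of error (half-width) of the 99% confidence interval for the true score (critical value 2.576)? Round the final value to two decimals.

σ = 201.64^(1/2) = 14.200
Full-length reliability (Spearman-Brown) = 2(0.836)/(1+0.836) ≈ 0.911
The standard error of measurement is 14.200·√(1 − 0.911) ≈ 14.200·0.299 ≈ 4.244.
Margin = 2.576 · 4.244 ≈ 10.933

10.93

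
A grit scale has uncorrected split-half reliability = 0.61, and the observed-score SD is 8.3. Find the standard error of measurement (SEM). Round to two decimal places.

Spearman-Brown: r = 2(0.61) / (1 + 0.61) = 1.2200 / 1.6100 ≈ 0.7578
The standard error of measurement is 8.3000·√(1 − 0.7578) ≈ 8.3000·0.4922 ≈ 4.0851.

4.09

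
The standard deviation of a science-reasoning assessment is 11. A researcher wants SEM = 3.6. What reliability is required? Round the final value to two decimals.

Required reliability = 1 − (SEM/SD)² = 1 − 0.107 ≃ 0.893

0.89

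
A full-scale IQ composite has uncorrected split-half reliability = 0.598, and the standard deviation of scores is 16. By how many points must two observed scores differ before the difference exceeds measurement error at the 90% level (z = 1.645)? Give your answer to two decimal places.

r_full = 2·0.598 / (1 + 0.598) ≈ 0.7484
The standard error of measurement is 16.0000*√(1 − 0.7484) ≈ 16.0000*0.5016 ≈ 8.0250.
SE_diff = √2 * SEM ≈ 11.3491
Minimum reliable difference = 1.645 * SE_diff ≈ 1.645 * 11.3491 ≈ 18.6692

18.67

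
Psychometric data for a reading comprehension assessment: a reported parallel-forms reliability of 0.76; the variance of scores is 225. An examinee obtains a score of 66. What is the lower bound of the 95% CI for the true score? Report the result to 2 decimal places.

SD = √225 = 15.000
SEM = 15.000*√(1 − 0.760) ≈ 7.348
Half-width = 1.96*7.348 ≈ 14.403
Lower limit = 66 − 14.403 ≈ 51.597

51.60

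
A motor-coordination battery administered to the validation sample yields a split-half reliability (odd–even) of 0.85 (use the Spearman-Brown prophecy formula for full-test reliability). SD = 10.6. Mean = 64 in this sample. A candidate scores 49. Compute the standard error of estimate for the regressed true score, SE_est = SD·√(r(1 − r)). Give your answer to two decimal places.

Spearman-Brown: r = 2(0.85) / (1 + 0.85) = 1.70000 / 1.85000 ≈ 0.91892
SE_est = SD · √(r(1 − r)) = 10.60000 · √0.07451 ≈ 10.60000 · 0.27296 ≈ 2.89337

2.89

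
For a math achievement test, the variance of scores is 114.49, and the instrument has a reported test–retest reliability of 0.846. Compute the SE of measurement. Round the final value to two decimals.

4.20

σ = 114.49^(1/2) = 10.700
SEM = 10.700 × √(1 − 0.846) = 10.700 × √0.154 ≃ 10.700 × 0.392 ≃ 4.199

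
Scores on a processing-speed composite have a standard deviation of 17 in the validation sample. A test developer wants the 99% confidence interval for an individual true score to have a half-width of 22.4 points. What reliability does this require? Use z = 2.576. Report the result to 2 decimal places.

Required SEM = 22.4 / 2.576 ≈ 8.69565
Required reliability = 1 − (SEM/SD)² = 1 − 0.26164 ≈ 0.73836

0.74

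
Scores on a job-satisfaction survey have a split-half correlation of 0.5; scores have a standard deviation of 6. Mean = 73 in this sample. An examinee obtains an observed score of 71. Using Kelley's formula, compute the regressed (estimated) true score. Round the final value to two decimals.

71.67

Spearman-Brown: r = 2(0.5) / (1 + 0.5) = 1.000 / 1.500 ≈ 0.667
T̂ = 0.667(71) + 0.333(73) ≈ 71.667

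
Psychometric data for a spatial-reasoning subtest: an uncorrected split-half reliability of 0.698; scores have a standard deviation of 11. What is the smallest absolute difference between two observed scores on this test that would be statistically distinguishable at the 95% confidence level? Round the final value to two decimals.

r_full = 2·0.698 / (1 + 0.698) ≈ 0.8221
SEM = 11.0000 · √(1 − 0.8221) = 11.0000 · √0.1779 ≈ 11.0000 · 0.4217 ≈ 4.6390
SE_diff = √2 · SEM ≈ 6.5606
Minimum reliable difference = 1.96 · SE_diff ≈ 1.96 · 6.5606 ≈ 12.8587

12.86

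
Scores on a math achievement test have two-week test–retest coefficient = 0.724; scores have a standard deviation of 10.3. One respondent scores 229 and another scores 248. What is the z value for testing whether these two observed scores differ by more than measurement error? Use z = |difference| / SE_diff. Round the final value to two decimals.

SEM = 10.300 × √(1 − 0.724) = 10.300 × √0.276 ≃ 10.300 × 0.525 ≃ 5.411
SE_diff = SEM × √2 ≃ 5.411 × 1.414 ≃ 7.653
z = 19 / 7.653 ≃ 2.483

2.48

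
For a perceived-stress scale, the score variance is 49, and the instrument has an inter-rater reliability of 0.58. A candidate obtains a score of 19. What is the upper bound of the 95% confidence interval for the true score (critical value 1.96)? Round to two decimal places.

27.89

SD = √49 ≈ 7.000
The standard error of measurement is 7.000*√(1 − 0.580) ≈ 7.000*0.648 ≈ 4.537.
Margin = 1.96 * 4.537 ≈ 8.892
Upper limit = 19 + 8.892 ≈ 27.892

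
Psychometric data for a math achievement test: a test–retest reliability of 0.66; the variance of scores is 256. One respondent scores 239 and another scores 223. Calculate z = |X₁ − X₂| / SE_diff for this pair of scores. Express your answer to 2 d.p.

1.21

σ = 256^(1/2) = 16.000
SEM = 16.000 * √(1 − 0.660) = 16.000 * √0.340 ≈ 16.000 * 0.583 ≈ 9.330
SE_diff = SEM * √2 ≈ 9.330 * 1.414 ≈ 13.194
z = |239 − 223| / 13.194 = 16 / 13.194 ≈ 1.213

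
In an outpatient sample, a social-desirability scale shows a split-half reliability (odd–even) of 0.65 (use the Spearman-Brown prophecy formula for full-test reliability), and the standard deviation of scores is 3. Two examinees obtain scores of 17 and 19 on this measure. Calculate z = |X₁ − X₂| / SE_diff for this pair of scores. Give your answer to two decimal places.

Spearman-Brown: r = 2(0.65) / (1 + 0.65) = 1.3000 / 1.6500 ≈ 0.7879
SEM = 3.0000×√(1 − 0.7879) ≈ 1.3817
SE_diff = SEM × √2 ≈ 1.3817 × 1.4142 ≈ 1.9540
z = |17 − 19| / 1.9540 = 2 / 1.9540 ≈ 1.0235

1.02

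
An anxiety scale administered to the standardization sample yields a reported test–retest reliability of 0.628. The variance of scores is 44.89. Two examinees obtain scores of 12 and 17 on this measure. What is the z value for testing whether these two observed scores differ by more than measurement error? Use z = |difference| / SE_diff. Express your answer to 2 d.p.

σ = 44.89^(1/2) = 6.70000
SEM = 6.70000 * √(1 − 0.62800) = 6.70000 * √0.37200 ≈ 6.70000 * 0.60992 ≈ 4.08645
SE_diff = SEM * √2 ≈ 4.08645 * 1.41421 ≈ 5.77911
z = 5 / 5.77911 ≈ 0.86518

0.87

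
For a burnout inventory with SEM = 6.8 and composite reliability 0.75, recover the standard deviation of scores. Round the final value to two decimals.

σ = SEM·(1 − r)^(−1/2) ≈ 6.8×2.0000 ≈ 13.6000

13.60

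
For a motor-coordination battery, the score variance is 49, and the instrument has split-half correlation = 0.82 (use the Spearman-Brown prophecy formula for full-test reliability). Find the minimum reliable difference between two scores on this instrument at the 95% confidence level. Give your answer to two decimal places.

6.10

SD = √49 ≈ 7.0000
r_full = 2·0.82 / (1 + 0.82) ≈ 0.9011
SEM = 7.0000×√(1 − 0.9011) ≈ 2.2014
Standard error of the difference = 2.2014·√2 ≈ 3.1132
Smallest detectable difference = 1.96×3.1132 ≈ 6.1020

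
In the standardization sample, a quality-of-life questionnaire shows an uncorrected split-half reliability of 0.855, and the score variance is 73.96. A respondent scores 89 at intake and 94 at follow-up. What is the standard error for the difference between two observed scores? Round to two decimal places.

3.40

σ = 73.96^(1/2) = 8.600
r_full = 2·0.855 / (1 + 0.855) ≃ 0.922
SEM = 8.600·√(1 − 0.922) ≃ 2.404
Standard error of the difference = 2.404·√2 ≃ 3.400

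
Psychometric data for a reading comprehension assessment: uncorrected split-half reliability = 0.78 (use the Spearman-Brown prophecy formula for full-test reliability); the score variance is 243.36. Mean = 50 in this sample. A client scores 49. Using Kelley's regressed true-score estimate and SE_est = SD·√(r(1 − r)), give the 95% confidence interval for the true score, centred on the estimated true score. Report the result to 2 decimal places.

[39.06, 59.19]

σ = 243.36^(1/2) = 15.6000
r_full = 2·0.78 / (1 + 0.78) ≈ 0.8764
T̂ = r·X + (1 − r)·M = 0.8764·49 + 0.1236·50 ≈ 42.9438 + 6.1798 ≈ 49.1236
SE_est = 15.6000·√(0.8764·0.1236) ≈ 5.1343
95% CI: 49.1236 ± 10.0632 ≈ (39.0604, 59.1868)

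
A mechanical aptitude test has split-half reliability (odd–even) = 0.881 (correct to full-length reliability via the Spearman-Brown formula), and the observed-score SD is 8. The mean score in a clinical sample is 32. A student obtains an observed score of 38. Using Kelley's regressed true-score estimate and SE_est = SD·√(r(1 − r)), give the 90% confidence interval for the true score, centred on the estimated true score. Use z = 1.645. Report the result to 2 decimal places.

r_full = 2·0.881 / (1 + 0.881) ≃ 0.9367
Estimated true score = 0.9367·38 + (1 − 0.9367)·32 ≃ 37.6204
SE_est = SD · √(r(1 − r)) = 8.0000 · √0.0593 ≃ 8.0000 · 0.2434 ≃ 1.9475
90% CI: 37.6204 ± 3.2036 ≃ (34.4168, 40.8241)

[34.42, 40.82]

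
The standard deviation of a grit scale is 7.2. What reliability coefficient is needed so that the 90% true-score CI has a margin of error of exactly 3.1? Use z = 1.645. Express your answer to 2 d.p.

0.93

SEM needed = half-width / z = 3.1/1.645 ≈ 1.884
Required reliability = 1 − (SEM/SD)² = 1 − 0.069 ≈ 0.931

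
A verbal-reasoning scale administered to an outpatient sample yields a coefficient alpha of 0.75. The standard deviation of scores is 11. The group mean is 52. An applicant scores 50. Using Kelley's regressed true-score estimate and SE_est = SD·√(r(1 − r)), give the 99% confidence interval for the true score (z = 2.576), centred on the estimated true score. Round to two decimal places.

[38.23, 62.77]

Estimated true score = 0.7500·50 + (1 − 0.7500)·52 ≈ 50.5000
SE_est = 11.0000·√[r(1 − r)] ≈ 4.7631
CI = 50.5000 ± 2.576 · 4.7631 → [38.2302, 62.7698]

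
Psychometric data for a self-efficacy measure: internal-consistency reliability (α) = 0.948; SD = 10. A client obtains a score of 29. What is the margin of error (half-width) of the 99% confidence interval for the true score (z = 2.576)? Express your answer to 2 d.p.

5.87

The standard error of measurement is 10.00000×√(1 − 0.94800) ≈ 10.00000×0.22804 ≈ 2.28035.
2.576 × SEM ≈ 5.87418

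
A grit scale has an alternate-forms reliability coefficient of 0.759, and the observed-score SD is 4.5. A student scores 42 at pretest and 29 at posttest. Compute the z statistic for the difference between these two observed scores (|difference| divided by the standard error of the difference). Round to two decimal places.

SEM = 4.50000 * √(1 − 0.75900) = 4.50000 * √0.24100 ≈ 4.50000 * 0.49092 ≈ 2.20913
SE_diff = SEM * √2 ≈ 2.20913 * 1.41421 ≈ 3.12418
z = 13 / 3.12418 ≈ 4.16109

4.16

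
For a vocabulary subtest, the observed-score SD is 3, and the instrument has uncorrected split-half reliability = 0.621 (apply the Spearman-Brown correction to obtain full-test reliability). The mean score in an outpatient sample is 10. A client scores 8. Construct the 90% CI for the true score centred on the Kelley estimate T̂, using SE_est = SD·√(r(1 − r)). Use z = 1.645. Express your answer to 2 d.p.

[6.38, 10.56]

r_full = 2·0.621 / (1 + 0.621) ≈ 0.7662
T̂ = 0.7662(8) + 0.2338(10) ≈ 8.4676
SE_est = SD * √(r(1 − r)) = 3.0000 * √0.1791 ≈ 3.0000 * 0.4233 ≈ 1.2698
CI = 8.4676 ± 1.645 * 1.2698 → [6.3789, 10.5564]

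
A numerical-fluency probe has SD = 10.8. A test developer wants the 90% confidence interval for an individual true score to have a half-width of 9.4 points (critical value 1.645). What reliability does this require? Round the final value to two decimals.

SEM needed = half-width / z = 9.4/1.645 ≈ 5.7143
r = 1 − (5.7143/10.8)² ≈ 1 − 0.2799 ≈ 0.7201

0.72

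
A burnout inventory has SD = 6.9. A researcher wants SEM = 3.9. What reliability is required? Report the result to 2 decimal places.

r = 1 − (SEM / SD)² = 1 − (3.9000 / 6.9)² ≃ 1 − 0.3195 ≃ 0.6805

0.68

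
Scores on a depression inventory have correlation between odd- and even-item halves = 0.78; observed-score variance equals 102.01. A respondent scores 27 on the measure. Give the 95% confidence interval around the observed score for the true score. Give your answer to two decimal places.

[20.04, 33.96]

SD = √102.01 = 10.1000
Full-length reliability (Spearman-Brown) = 2(0.78)/(1+0.78) ≈ 0.8764
SEM = 10.1000*√(1 − 0.8764) ≈ 3.5508
1.96 * SEM ≈ 6.9595
95% CI: 27 ± 6.9595 = [20.0405, 33.9595]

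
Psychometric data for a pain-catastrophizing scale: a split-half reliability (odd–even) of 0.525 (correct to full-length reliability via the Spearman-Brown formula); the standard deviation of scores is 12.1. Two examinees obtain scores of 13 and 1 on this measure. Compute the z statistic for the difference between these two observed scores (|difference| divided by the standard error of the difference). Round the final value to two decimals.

1.26

r_full = 2·0.525 / (1 + 0.525) ≈ 0.68852
SEM = 12.10000*√(1 − 0.68852) ≈ 6.75301
Standard error of the difference = 6.75301·√2 ≈ 9.55020
z = |13 − 1| / 9.55020 = 12 / 9.55020 ≈ 1.25652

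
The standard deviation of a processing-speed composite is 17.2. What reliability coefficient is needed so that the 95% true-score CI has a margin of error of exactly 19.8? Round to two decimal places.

0.66

Required SEM = 19.8 / 1.96 ≈ 10.10204
r = 1 − (10.10204/17.2)² ≈ 1 − 0.34495 ≈ 0.65505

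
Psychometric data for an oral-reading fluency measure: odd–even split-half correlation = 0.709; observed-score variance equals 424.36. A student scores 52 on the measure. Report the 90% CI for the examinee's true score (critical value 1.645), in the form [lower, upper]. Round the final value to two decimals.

SD = √424.36 = 20.60000
r_full = 2·0.709 / (1 + 0.709) ≃ 0.82972
SEM = 20.60000*√(1 − 0.82972) ≃ 8.50046
1.645 * SEM ≃ 13.98326
Interval: (38.01674, 65.98326)

[38.02, 65.98]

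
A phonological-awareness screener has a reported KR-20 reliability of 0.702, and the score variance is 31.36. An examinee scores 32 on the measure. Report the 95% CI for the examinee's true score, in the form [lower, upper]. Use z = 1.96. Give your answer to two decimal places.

σ = 31.36^(1/2) = 5.6000
SEM = 5.6000 · √(1 − 0.7020) = 5.6000 · √0.2980 ≈ 5.6000 · 0.5459 ≈ 3.0570
1.96 · SEM ≈ 5.9917
CI = 32 ± 5.9917 → [26.0083, 37.9917]

[26.01, 37.99]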